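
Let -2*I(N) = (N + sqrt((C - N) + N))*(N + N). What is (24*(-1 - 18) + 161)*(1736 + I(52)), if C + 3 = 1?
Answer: 285560 + 15340*I*sqrt(2) ≈ 2.8556e+5 + 21694.0*I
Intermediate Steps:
C = -2 (C = -3 + 1 = -2)
I(N) = -N*(N + I*sqrt(2)) (I(N) = -(N + sqrt((-2 - N) + N))*(N + N)/2 = -(N + sqrt(-2))*2*N/2 = -(N + I*sqrt(2))*2*N/2 = -N*(N + I*sqrt(2)))
(24*(-1 - 18) + 161)*(1736 + I(52)) = (24*(-1 - 18) + 161)*(1736 - 1*52*(52 + I*sqrt(2))) = (24*(-19) + 161)*(1736 + (-2704 - 52*I*sqrt(2))) = (-456 + 161)*(-968 - 52*I*sqrt(2)) = -295*(-968 - 52*I*sqrt(2)) = 285560 + 15340*I*sqrt(2)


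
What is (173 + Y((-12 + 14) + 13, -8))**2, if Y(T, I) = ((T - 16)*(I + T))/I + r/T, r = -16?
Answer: 430023169/14400 ≈ 29863.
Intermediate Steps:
Y(T, I) = -16/T + (-16 + T)*(I + T)/I (Y(T, I) = ((T - 16)*(I + T))/I - 16/T = ((-16 + T)*(I + T))/I - 16/T = (-16 + T)*(I + T)/I - 16/T = -16/T + (-16 + T)*(I + T)/I)
(173 + Y((-12 + 14) + 13, -8))**2 = (173 + (-16 + ((-12 + 14) + 13) - 16/((-12 + 14) + 13) + ((-12 + 14) + 13)**2/(-8) - 16*((-12 + 14) + 13)/(-8)))**2 = (173 + (-16 + (2 + 13) - 16/(2 + 13) - (2 + 13)**2/8 - 16*(2 + 13)*(-1/8)))**2 = (173 + (-16 + 15 - 16/15 - 1/8*15**2 - 16*15*(-1/8)))**2 = (173 + (-16 + 15 - 16*1/15 - 1/8*225 + 30))**2 = (173 + (-16 + 15 - 16/15 - 225/8 + 30))**2 = (173 - 23/120)**2 = (20737/120)**2 = 430023169/14400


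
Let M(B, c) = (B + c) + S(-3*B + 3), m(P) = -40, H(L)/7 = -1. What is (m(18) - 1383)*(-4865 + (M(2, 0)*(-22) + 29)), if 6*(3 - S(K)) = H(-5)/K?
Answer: 63233851/9 ≈ 7.0260e+6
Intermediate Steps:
H(L) = -7 (H(L) = 7*(-1) = -7)
S(K) = 3 + 7/(6*K) (S(K) = 3 - (-7)/(6*K) = 3 + 7/(6*K))
M(B, c) = 3 + B + c + 7/(6*(3 - 3*B)) (M(B, c) = (B + c) + (3 + 7/(6*(-3*B + 3))) = (B + c) + (3 + 7/(6*(3 - 3*B))) = 3 + B + c + 7/(6*(3 - 3*B)))
(m(18) - 1383)*(-4865 + (M(2, 0)*(-22) + 29)) = (-40 - 1383)*(-4865 + (((-7/18 + (-1 + 2)*(3 + 2 + 0))/(-1 + 2))*(-22) + 29)) = -1423*(-4865 + (((-7/18 + 1*5)/1)*(-22) + 29)) = -1423*(-4865 + ((1*(-7/18 + 5))*(-22) + 29)) = -1423*(-4865 + ((1*(83/18))*(-22) + 29)) = -1423*(-4865 + ((83/18)*(-22) + 29)) = -1423*(-4865 + (-913/9 + 29)) = -1423*(-4865 - 652/9) = -1423*(-44437/9) = 63233851/9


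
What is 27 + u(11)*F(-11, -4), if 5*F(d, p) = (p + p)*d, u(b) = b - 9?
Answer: 311/5 ≈ 62.200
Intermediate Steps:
u(b) = -9 + b
F(d, p) = 2*d*p/5 (F(d, p) = ((p + p)*d)/5 = ((2*p)*d)/5 = (2*d*p)/5 = 2*d*p/5)
27 + u(11)*F(-11, -4) = 27 + (-9 + 11)*((⅖)*(-11)*(-4)) = 27 + 2*(88/5) = 27 + 176/5 = 311/5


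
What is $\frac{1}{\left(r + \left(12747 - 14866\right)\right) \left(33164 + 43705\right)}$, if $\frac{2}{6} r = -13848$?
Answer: $- \frac{1}{3356331147} \approx -2.9794 \cdot 10^{-10}$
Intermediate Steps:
$r = -41544$ ($r = 3 \left(-13848\right) = -41544$)
$\frac{1}{\left(r + \left(12747 - 14866\right)\right) \left(33164 + 43705\right)} = \frac{1}{\left(-41544 + \left(12747 - 14866\right)\right) \left(33164 + 43705\right)} = \frac{1}{\left(-41544 - 2119\right) 76869} = \frac{1}{\left(-43663\right) 76869} = \frac{1}{-3356331147} = - \frac{1}{3356331147}$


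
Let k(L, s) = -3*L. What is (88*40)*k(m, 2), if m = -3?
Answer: 31680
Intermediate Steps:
(88*40)*k(m, 2) = (88*40)*(-3*(-3)) = 3520*9 = 31680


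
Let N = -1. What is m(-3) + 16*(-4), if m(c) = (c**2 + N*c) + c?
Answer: -55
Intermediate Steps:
m(c) = c**2 (m(c) = (c**2 - c) + c = c**2)
m(-3) + 16*(-4) = (-3)**2 + 16*(-4) = 9 - 64 = -55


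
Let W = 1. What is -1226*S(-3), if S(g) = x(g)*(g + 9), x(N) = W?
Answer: -7356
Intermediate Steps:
x(N) = 1
S(g) = 9 + g (S(g) = 1*(g + 9) = 1*(9 + g) = 9 + g)
-1226*S(-3) = -1226*(9 - 3) = -1226*6 = -7356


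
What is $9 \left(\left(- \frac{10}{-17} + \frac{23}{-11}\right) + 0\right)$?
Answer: $- \frac{2529}{187} \approx -13.524$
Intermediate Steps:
$9 \left(\left(- \frac{10}{-17} + \frac{23}{-11}\right) + 0\right) = 9 \left(\left(\left(-10\right) \left(- \frac{1}{17}\right) + 23 \left(- \frac{1}{11}\right)\right) + 0\right) = 9 \left(\left(\frac{10}{17} - \frac{23}{11}\right) + 0\right) = 9 \left(- \frac{281}{187} + 0\right) = 9 \left(- \frac{281}{187}\right) = - \frac{2529}{187}$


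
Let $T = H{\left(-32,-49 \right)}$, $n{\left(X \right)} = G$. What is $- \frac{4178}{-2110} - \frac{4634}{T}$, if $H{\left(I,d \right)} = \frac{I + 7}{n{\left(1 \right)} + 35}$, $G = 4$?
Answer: $\frac{38143631}{5275} \approx 7231.0$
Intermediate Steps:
$n{\left(X \right)} = 4$
$H{\left(I,d \right)} = \frac{7}{39} + \frac{I}{39}$ ($H{\left(I,d \right)} = \frac{I + 7}{4 + 35} = \frac{7 + I}{39} = \left(7 + I\right) \frac{1}{39} = \frac{7}{39} + \frac{I}{39}$)
$T = - \frac{25}{39}$ ($T = \frac{7}{39} + \frac{1}{39} \left(-32\right) = \frac{7}{39} - \frac{32}{39} = - \frac{25}{39} \approx -0.64103$)
$- \frac{4178}{-2110} - \frac{4634}{T} = - \frac{4178}{-2110} - \frac{4634}{- \frac{25}{39}} = \left(-4178\right) \left(- \frac{1}{2110}\right) - - \frac{180726}{25} = \frac{2089}{1055} + \frac{180726}{25} = \frac{38143631}{5275}$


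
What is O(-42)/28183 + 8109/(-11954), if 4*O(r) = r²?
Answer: -223264233/336899582 ≈ -0.66270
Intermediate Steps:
O(r) = r²/4
O(-42)/28183 + 8109/(-11954) = ((¼)*(-42)²)/28183 + 8109/(-11954) = ((¼)*1764)*(1/28183) + 8109*(-1/11954) = 441*(1/28183) - 8109/11954 = 441/28183 - 8109/11954 = -223264233/336899582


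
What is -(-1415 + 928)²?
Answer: -237169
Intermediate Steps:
-(-1415 + 928)² = -1*(-487)² = -1*237169 = -237169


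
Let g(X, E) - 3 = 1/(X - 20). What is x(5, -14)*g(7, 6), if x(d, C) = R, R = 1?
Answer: 38/13 ≈ 2.9231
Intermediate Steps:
g(X, E) = 3 + 1/(-20 + X) (g(X, E) = 3 + 1/(X - 20) = 3 + 1/(-20 + X))
x(d, C) = 1
x(5, -14)*g(7, 6) = 1*((-59 + 3*7)/(-20 + 7)) = 1*((-59 + 21)/(-13)) = 1*(-1/13*(-38)) = 1*(38/13) = 38/13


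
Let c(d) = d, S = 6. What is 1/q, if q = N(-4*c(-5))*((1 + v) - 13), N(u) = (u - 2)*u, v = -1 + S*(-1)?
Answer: -1/6840 ≈ -0.00014620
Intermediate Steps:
v = -7 (v = -1 + 6*(-1) = -1 - 6 = -7)
N(u) = u*(-2 + u) (N(u) = (-2 + u)*u = u*(-2 + u))
q = -6840 (q = ((-4*(-5))*(-2 - 4*(-5)))*((1 - 7) - 13) = (20*(-2 + 20))*(-6 - 13) = (20*18)*(-19) = 360*(-19) = -6840)
1/q = 1/(-6840) = -1/6840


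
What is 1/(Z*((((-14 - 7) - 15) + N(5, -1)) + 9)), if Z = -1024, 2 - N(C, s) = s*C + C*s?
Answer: 1/15360 ≈ 6.5104e-5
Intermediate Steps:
N(C, s) = 2 - 2*C*s (N(C, s) = 2 - (s*C + C*s) = 2 - (C*s + C*s) = 2 - 2*C*s)
1/(Z*((((-14 - 7) - 15) + N(5, -1)) + 9)) = 1/(-1024*((((-14 - 7) - 15) + (2 - 2*5*(-1))) + 9)) = 1/(-1024*(((-21 - 15) + (2 + 10)) + 9)) = 1/(-1024*((-36 + 12) + 9)) = 1/(-1024*(-24 + 9)) = 1/(-1024*(-15)) = 1/15360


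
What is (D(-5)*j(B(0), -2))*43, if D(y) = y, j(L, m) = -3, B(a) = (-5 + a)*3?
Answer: 645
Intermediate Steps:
B(a) = -15 + 3*a
(D(-5)*j(B(0), -2))*43 = -5*(-3)*43 = 15*43 = 645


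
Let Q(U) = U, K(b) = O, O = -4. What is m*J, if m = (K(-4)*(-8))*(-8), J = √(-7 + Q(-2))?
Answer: -768*I ≈ -768.0*I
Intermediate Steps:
K(b) = -4
J = 3*I (J = √(-7 - 2) = √(-9) = 3*I ≈ 3.0*I)
m = -256 (m = -4*(-8)*(-8) = 32*(-8) = -256)
m*J = -768*I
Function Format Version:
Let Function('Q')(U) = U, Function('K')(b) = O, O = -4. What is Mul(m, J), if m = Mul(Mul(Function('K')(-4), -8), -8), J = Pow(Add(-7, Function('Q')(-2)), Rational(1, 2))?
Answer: Mul(-768, I) ≈ Mul(-768.00, I)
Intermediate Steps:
Function('K')(b) = -4
J = Mul(3, I) (J = Pow(Add(-7, -2), Rational(1, 2)) = Pow(-9, Rational(1, 2)) = Mul(3, I) ≈ Mul(3.0000, I))
m = -256 (m = Mul(Mul(-4, -8), -8) = Mul(32, -8) = -256)
Mul(m, J) = Mul(-256, Mul(3, I)) = Mul(-768, I)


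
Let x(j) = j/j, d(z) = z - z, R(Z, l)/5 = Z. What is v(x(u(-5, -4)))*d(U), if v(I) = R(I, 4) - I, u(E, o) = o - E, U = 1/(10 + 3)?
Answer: 0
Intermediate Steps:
U = 1/13 ≈ 0.076923
R(Z, l) = 5*Z
d(z) = 0
x(j) = 1
v(I) = 4*I (v(I) = 5*I - I = 4*I)
v(x(u(-5, -4)))*d(U) = (4*1)*0 = 4*0 = 0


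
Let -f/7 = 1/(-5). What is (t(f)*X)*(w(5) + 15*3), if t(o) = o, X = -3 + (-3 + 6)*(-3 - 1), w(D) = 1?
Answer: -966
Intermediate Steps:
f = 7/5 (f = -7/(-5) = -7*(-⅕) = 7/5 ≈ 1.4000)
X = -15 (X = -3 + 3*(-4) = -3 - 12 = -15)
(t(f)*X)*(w(5) + 15*3) = ((7/5)*(-15))*(1 + 15*3) = -21*(1 + 45) = -21*46 = -966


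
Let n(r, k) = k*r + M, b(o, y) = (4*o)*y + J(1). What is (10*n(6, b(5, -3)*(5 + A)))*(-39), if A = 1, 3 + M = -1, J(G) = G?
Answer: 829920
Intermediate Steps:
M = -4 (M = -3 - 1 = -4)
b(o, y) = 1 + 4*o*y (b(o, y) = (4*o)*y + 1 = 4*o*y + 1 = 1 + 4*o*y)
n(r, k) = -4 + k*r (n(r, k) = k*r - 4 = -4 + k*r)
(10*n(6, b(5, -3)*(5 + A)))*(-39) = (10*(-4 + ((1 + 4*5*(-3))*(5 + 1))*6))*(-39) = (10*(-4 + ((1 - 60)*6)*6))*(-39) = (10*(-4 - 59*6*6))*(-39) = (10*(-4 - 354*6))*(-39) = (10*(-4 - 2124))*(-39) = (10*(-2128))*(-39) = -21280*(-39) = 829920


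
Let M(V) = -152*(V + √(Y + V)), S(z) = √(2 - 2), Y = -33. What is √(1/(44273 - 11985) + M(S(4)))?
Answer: √(2018 - 9903891968*I*√33)/8072 ≈ 20.895 - 20.895*I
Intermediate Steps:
S(z) = 0 (S(z) = √0 = 0)
M(V) = -152*V - 152*√(-33 + V) (M(V) = -152*(V + √(-33 + V)) = -152*V - 152*√(-33 + V))
√(1/(44273 - 11985) + M(S(4))) = √(1/(44273 - 11985) + (-152*0 - 152*√(-33 + 0))) = √(1/32288 + (0 - 152*I*√33)) = √(1/32288 - 152*I*√33)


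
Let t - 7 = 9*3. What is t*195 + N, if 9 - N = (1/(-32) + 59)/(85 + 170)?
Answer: 1062203/160 ≈ 6638.8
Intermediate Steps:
t = 34 (t = 7 + 9*3 = 7 + 27 = 34)
N = 1403/160 (N = 9 - (1/(-32) + 59)/(85 + 170) = 9 - (-1/32 + 59)/255 = 9 - 1887/(32*255) = 9 - 1*37/160 = 9 - 37/160 = 1403/160 ≈ 8.7688)
t*195 + N = 34*195 + 1403/160 = 6630 + 1403/160 = 1062203/160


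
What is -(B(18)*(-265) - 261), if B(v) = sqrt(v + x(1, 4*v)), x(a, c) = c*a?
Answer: 261 + 795*sqrt(10) ≈ 2775.0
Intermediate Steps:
x(a, c) = a*c
B(v) = sqrt(5)*sqrt(v) (B(v) = sqrt(v + 1*(4*v)) = sqrt(v + 4*v) = sqrt(5*v) = sqrt(5)*sqrt(v))
-(B(18)*(-265) - 261) = -((sqrt(5)*sqrt(18))*(-265) - 261) = -((sqrt(5)*(3*sqrt(2)))*(-265) - 261) = -((3*sqrt(10))*(-265) - 261) = -(-795*sqrt(10) - 261) = -(-261 - 795*sqrt(10)) = 261 + 795*sqrt(10)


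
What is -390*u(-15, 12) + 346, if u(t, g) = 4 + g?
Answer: -5894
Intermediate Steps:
-390*u(-15, 12) + 346 = -390*(4 + 12) + 346 = -390*16 + 346 = -6240 + 346 = -5894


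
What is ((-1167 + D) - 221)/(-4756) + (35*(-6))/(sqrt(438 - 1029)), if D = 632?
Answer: 189/1189 + 70*I*sqrt(591)/197 ≈ 0.15896 + 8.6382*I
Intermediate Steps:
((-1167 + D) - 221)/(-4756) + (35*(-6))/(sqrt(438 - 1029)) = ((-1167 + 632) - 221)/(-4756) + (35*(-6))/(sqrt(438 - 1029)) = (-535 - 221)*(-1/4756) - 210*(-I*sqrt(591)/591) = -756*(-1/4756) - 210*(-I*sqrt(591)/591) = 189/1189 - (-70)*I*sqrt(591)/197 = 189/1189 + 70*I*sqrt(591)/197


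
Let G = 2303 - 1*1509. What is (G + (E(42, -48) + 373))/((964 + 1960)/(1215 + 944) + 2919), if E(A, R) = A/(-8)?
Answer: 590169/1483540 ≈ 0.39781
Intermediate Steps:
G = 794 (G = 2303 - 1509 = 794)
E(A, R) = -A/8 (E(A, R) = A*(-1/8) = -A/8)
(G + (E(42, -48) + 373))/((964 + 1960)/(1215 + 944) + 2919) = (794 + (-1/8*42 + 373))/((964 + 1960)/(1215 + 944) + 2919) = (794 + (-21/4 + 373))/(2924/2159 + 2919) = (794 + 1471/4)/(2924*(1/2159) + 2919) = 4647/(4*(172/127 + 2919)) = 4647/(4*(370885/127)) = (4647/4)*(127/370885) = 590169/1483540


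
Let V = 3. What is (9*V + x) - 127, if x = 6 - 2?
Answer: -96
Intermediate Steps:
x = 4
(9*V + x) - 127 = (9*3 + 4) - 127 = (27 + 4) - 127 = 31 - 127 = -96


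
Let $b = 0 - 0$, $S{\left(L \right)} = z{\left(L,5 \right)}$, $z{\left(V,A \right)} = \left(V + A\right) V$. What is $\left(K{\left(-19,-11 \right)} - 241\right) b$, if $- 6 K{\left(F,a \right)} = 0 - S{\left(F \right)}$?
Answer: $0$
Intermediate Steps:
$z{\left(V,A \right)} = V \left(A + V\right)$ ($z{\left(V,A \right)} = \left(A + V\right) V = V \left(A + V\right)$)
$S{\left(L \right)} = L \left(5 + L\right)$
$K{\left(F,a \right)} = \frac{F \left(5 + F\right)}{6}$ ($K{\left(F,a \right)} = - \frac{0 - F \left(5 + F\right)}{6} = - \frac{\left(-1\right) F \left(5 + F\right)}{6} = \frac{F \left(5 + F\right)}{6}$)
$b = 0$ ($b = 0 + 0 = 0$)
$\left(K{\left(-19,-11 \right)} - 241\right) b = \left(\frac{1}{6} \left(-19\right) \left(5 - 19\right) - 241\right) 0 = \left(\frac{1}{6} \left(-19\right) \left(-14\right) - 241\right) 0 = \left(\frac{133}{3} - 241\right) 0 = \left(- \frac{590}{3}\right) 0 = 0$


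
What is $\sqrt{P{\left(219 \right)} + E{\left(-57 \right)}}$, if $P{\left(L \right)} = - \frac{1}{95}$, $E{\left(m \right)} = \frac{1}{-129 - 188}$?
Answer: $\frac{2 i \sqrt{3101845}}{30115} \approx 0.11697 i$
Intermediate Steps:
$E{\left(m \right)} = - \frac{1}{317}$ ($E{\left(m \right)} = \frac{1}{-317} = - \frac{1}{317}$)
$P{\left(L \right)} = - \frac{1}{95}$ ($P{\left(L \right)} = \left(-1\right) \frac{1}{95} = - \frac{1}{95}$)
$\sqrt{P{\left(219 \right)} + E{\left(-57 \right)}} = \sqrt{- \frac{1}{95} - \frac{1}{317}} = \sqrt{- \frac{412}{30115}} = \frac{2 i \sqrt{3101845}}{30115}$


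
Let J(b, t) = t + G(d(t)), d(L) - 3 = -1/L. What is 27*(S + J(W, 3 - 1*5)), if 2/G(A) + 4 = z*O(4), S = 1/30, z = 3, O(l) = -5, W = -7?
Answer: -10629/190 ≈ -55.942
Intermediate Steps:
S = 1/30 ≈ 0.033333
d(L) = 3 - 1/L
G(A) = -2/19 (G(A) = 2/(-4 + 3*(-5)) = 2/(-4 - 15) = 2/(-19) = 2*(-1/19) = -2/19)
J(b, t) = -2/19 + t (J(b, t) = t - 2/19 = -2/19 + t)
27*(S + J(W, 3 - 1*5)) = 27*(1/30 + (-2/19 + (3 - 1*5))) = 27*(1/30 + (-2/19 + (3 - 5))) = 27*(1/30 + (-2/19 - 2)) = 27*(1/30 - 40/19) = 27*(-1181/570) = -10629/190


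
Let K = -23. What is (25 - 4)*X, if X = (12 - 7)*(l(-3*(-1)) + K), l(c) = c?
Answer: -2100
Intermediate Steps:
X = -100 (X = (12 - 7)*(-3*(-1) - 23) = 5*(3 - 23) = 5*(-20) = -100)
(25 - 4)*X = (25 - 4)*(-100) = 21*(-100) = -2100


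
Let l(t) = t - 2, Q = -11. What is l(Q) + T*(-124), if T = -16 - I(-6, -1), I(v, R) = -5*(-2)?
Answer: 3211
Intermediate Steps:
I(v, R) = 10
l(t) = -2 + t
T = -26 (T = -16 - 1*10 = -16 - 10 = -26)
l(Q) + T*(-124) = (-2 - 11) - 26*(-124) = -13 + 3224 = 3211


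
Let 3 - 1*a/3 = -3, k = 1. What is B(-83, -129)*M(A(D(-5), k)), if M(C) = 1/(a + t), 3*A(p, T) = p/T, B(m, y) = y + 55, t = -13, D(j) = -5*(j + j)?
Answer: -74/5 ≈ -14.800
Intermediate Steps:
D(j) = -10*j
B(m, y) = 55 + y
a = 18 (a = 9 - 3*(-3) = 9 + 9 = 18)
A(p, T) = p/(3*T) (A(p, T) = (p/T)/3 = p/(3*T))
M(C) = ⅕ (M(C) = 1/(18 - 13) = 1/5 = ⅕)
B(-83, -129)*M(A(D(-5), k)) = (55 - 129)*(⅕) = -74*⅕ = -74/5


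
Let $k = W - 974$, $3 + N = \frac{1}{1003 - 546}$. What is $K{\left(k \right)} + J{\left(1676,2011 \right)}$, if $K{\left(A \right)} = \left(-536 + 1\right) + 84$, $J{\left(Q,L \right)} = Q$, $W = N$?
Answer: $1225$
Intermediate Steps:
$N = - \frac{1370}{457}$ ($N = -3 + \frac{1}{1003 - 546} = -3 + \frac{1}{457} = - \frac{1370}{457} \approx -2.9978$)
$W = - \frac{1370}{457} \approx -2.9978$
$k = - \frac{446488}{457}$ ($k = - \frac{1370}{457} - 974 = - \frac{446488}{457} \approx -977.0$)
$K{\left(A \right)} = -451$ ($K{\left(A \right)} = -535 + 84 = -451$)
$K{\left(k \right)} + J{\left(1676,2011 \right)} = -451 + 1676 = 1225$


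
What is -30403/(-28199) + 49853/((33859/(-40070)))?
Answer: -56329566797113/954789941 ≈ -58997.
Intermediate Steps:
-30403/(-28199) + 49853/((33859/(-40070))) = -30403*(-1/28199) + 49853/((33859*(-1/40070))) = 30403/28199 + 49853/(-33859/40070) = 30403/28199 + 49853*(-40070/33859) = 30403/28199 - 1997609710/33859 = -56329566797113/954789941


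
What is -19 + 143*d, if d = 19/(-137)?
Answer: -5320/137 ≈ -38.832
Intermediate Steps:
d = -19/137 (d = 19*(-1/137) = -19/137 ≈ -0.13869)
-19 + 143*d = -19 + 143*(-19/137) = -19 - 2717/137 = -5320/137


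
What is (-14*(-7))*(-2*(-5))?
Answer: 980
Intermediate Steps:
(-14*(-7))*(-2*(-5)) = 98*10 = 980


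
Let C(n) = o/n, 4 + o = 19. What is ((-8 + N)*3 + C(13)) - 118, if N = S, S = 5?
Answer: -1636/13 ≈ -125.85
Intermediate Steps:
o = 15 (o = -4 + 19 = 15)
N = 5
C(n) = 15/n
((-8 + N)*3 + C(13)) - 118 = ((-8 + 5)*3 + 15/13) - 118 = (-3*3 + 15*(1/13)) - 118 = (-9 + 15/13) - 118 = -102/13 - 118 = -1636/13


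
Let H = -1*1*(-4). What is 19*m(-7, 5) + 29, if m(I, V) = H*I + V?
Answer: -408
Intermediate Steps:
H = 4 (H = -1*(-4) = 4)
m(I, V) = V + 4*I (m(I, V) = 4*I + V = V + 4*I)
19*m(-7, 5) + 29 = 19*(5 + 4*(-7)) + 29 = 19*(5 - 28) + 29 = 19*(-23) + 29 = -437 + 29 = -408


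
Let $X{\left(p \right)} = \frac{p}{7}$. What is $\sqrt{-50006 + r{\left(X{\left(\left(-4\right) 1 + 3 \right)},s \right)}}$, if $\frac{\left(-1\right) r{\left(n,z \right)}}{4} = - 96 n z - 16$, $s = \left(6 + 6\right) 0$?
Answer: $i \sqrt{49942} \approx 223.48 i$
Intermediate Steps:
$X{\left(p \right)} = \frac{p}{7}$ ($X{\left(p \right)} = p \frac{1}{7} = \frac{p}{7}$)
$s = 0$ ($s = 12 \cdot 0 = 0$)
$r{\left(n,z \right)} = 64 + 384 n z$ ($r{\left(n,z \right)} = - 4 \left(- 96 n z - 16\right) = - 4 \left(-16 - 96 n z\right) = 64 + 384 n z$)
$\sqrt{-50006 + r{\left(X{\left(\left(-4\right) 1 + 3 \right)},s \right)}} = \sqrt{-50006 + \left(64 + 384 \frac{\left(-4\right) 1 + 3}{7} \cdot 0\right)} = \sqrt{-50006 + \left(64 + 384 \frac{-4 + 3}{7} \cdot 0\right)} = \sqrt{-50006 + \left(64 + 384 \cdot \frac{1}{7} \left(-1\right) 0\right)} = \sqrt{-50006 + \left(64 + 384 \left(- \frac{1}{7}\right) 0\right)} = \sqrt{-50006 + \left(64 + 0\right)} = \sqrt{-50006 + 64} = \sqrt{-49942} = i \sqrt{49942}$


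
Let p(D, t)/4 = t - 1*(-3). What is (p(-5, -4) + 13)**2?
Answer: 81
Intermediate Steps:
p(D, t) = 12 + 4*t (p(D, t) = 4*(t - 1*(-3)) = 4*(t + 3) = 4*(3 + t) = 12 + 4*t)
(p(-5, -4) + 13)**2 = ((12 + 4*(-4)) + 13)**2 = ((12 - 16) + 13)**2 = (-4 + 13)**2 = 9**2 = 81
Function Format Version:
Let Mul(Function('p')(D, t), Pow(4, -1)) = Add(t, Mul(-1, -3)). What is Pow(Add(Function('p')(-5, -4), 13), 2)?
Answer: 81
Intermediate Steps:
Function('p')(D, t) = Add(12, Mul(4, t)) (Function('p')(D, t) = Mul(4, Add(t, Mul(-1, -3))) = Mul(4, Add(t, 3)) = Mul(4, Add(3, t)) = Add(12, Mul(4, t)))
Pow(Add(Function('p')(-5, -4), 13), 2) = Pow(Add(Add(12, Mul(4, -4)), 13), 2) = Pow(Add(Add(12, -16), 13), 2) = Pow(Add(-4, 13), 2) = Pow(9, 2) = 81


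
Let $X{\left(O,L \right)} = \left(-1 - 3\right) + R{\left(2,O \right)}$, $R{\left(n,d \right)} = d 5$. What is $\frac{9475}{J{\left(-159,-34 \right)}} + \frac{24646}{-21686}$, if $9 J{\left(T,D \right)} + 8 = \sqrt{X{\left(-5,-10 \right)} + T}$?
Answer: $- \frac{29365873}{10843} - \frac{9475 i \sqrt{47}}{14} \approx -2708.3 - 4639.8 i$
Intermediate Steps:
$R{\left(n,d \right)} = 5 d$
$X{\left(O,L \right)} = -4 + 5 O$ ($X{\left(O,L \right)} = \left(-1 - 3\right) + 5 O = -4 + 5 O$)
$J{\left(T,D \right)} = - \frac{8}{9} + \frac{\sqrt{-29 + T}}{9}$ ($J{\left(T,D \right)} = - \frac{8}{9} + \frac{\sqrt{\left(-4 + 5 \left(-5\right)\right) + T}}{9} = - \frac{8}{9} + \frac{\sqrt{\left(-4 - 25\right) + T}}{9} = - \frac{8}{9} + \frac{\sqrt{-29 + T}}{9}$)
$\frac{9475}{J{\left(-159,-34 \right)}} + \frac{24646}{-21686} = \frac{9475}{- \frac{8}{9} + \frac{\sqrt{-29 - 159}}{9}} + \frac{24646}{-21686} = \frac{9475}{- \frac{8}{9} + \frac{\sqrt{-188}}{9}} + 24646 \left(- \frac{1}{21686}\right) = \frac{9475}{- \frac{8}{9} + \frac{2 i \sqrt{47}}{9}} - \frac{12323}{10843} = - \frac{12323}{10843} + \frac{9475}{- \frac{8}{9} + \frac{2 i \sqrt{47}}{9}}$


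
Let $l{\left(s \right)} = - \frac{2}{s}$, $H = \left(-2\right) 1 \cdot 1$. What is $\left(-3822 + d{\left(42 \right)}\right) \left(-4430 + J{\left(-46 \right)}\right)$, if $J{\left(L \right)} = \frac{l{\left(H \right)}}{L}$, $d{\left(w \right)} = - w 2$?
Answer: $\frac{397984293}{23} \approx 1.7304 \cdot 10^{7}$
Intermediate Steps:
$H = -2$ ($H = \left(-2\right) 1 = -2$)
$d{\left(w \right)} = - 2 w$
$J{\left(L \right)} = \frac{1}{L}$ ($J{\left(L \right)} = \frac{\left(-2\right) \frac{1}{-2}}{L} = \frac{\left(-2\right) \left(- \frac{1}{2}\right)}{L} = 1 \frac{1}{L} = \frac{1}{L}$)
$\left(-3822 + d{\left(42 \right)}\right) \left(-4430 + J{\left(-46 \right)}\right) = \left(-3822 - 84\right) \left(-4430 + \frac{1}{-46}\right) = \left(-3822 - 84\right) \left(-4430 - \frac{1}{46}\right) = \left(-3906\right) \left(- \frac{203781}{46}\right) = \frac{397984293}{23}$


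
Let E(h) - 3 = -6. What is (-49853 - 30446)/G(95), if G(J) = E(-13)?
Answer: 80299/3 ≈ 26766.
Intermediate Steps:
E(h) = -3 (E(h) = 3 - 6 = -3)
G(J) = -3
(-49853 - 30446)/G(95) = (-49853 - 30446)/(-3) = -80299*(-⅓) = 80299/3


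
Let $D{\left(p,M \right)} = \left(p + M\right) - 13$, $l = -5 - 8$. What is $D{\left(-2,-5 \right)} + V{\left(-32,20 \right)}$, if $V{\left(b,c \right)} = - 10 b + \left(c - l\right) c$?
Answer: $960$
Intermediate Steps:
$l = -13$ ($l = -5 - 8 = -13$)
$D{\left(p,M \right)} = -13 + M + p$ ($D{\left(p,M \right)} = \left(M + p\right) - 13 = -13 + M + p$)
$V{\left(b,c \right)} = - 10 b + c \left(13 + c\right)$ ($V{\left(b,c \right)} = - 10 b + \left(c - -13\right) c = - 10 b + \left(c + 13\right) c = - 10 b + \left(13 + c\right) c = - 10 b + c \left(13 + c\right)$)
$D{\left(-2,-5 \right)} + V{\left(-32,20 \right)} = \left(-13 - 5 - 2\right) + \left(20^{2} - -320 + 13 \cdot 20\right) = -20 + \left(400 + 320 + 260\right) = -20 + 980 = 960$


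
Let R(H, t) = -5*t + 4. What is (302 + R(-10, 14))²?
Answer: 55696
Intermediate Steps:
R(H, t) = 4 - 5*t
(302 + R(-10, 14))² = (302 + (4 - 5*14))² = (302 + (4 - 70))² = (302 - 66)² = 236² = 55696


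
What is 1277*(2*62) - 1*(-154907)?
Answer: 313255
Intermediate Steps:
1277*(2*62) - 1*(-154907) = 1277*124 + 154907 = 158348 + 154907 = 313255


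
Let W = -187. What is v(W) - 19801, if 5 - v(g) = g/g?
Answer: -19797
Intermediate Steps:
v(g) = 4 (v(g) = 5 - g/g = 5 - 1*1 = 5 - 1 = 4)
v(W) - 19801 = 4 - 19801 = -19797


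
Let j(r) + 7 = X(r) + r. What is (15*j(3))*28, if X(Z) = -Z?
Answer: -2940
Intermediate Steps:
j(r) = -7 (j(r) = -7 + (-r + r) = -7 + 0 = -7)
(15*j(3))*28 = (15*(-7))*28 = -105*28 = -2940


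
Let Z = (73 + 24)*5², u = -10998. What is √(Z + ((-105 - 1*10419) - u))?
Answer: √2899 ≈ 53.842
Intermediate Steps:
Z = 2425 (Z = 97*25 = 2425)
√(Z + ((-105 - 1*10419) - u)) = √(2425 + ((-105 - 1*10419) - 1*(-10998))) = √(2425 + ((-105 - 10419) + 10998)) = √(2425 + (-10524 + 10998)) = √(2425 + 474) = √2899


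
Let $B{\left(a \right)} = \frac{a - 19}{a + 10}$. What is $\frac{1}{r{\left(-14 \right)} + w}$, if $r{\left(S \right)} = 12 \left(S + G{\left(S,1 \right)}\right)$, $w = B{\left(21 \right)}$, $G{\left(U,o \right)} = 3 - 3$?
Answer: $- \frac{31}{5206} \approx -0.0059547$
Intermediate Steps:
$G{\left(U,o \right)} = 0$ ($G{\left(U,o \right)} = 3 - 3 = 0$)
$B{\left(a \right)} = \frac{-19 + a}{10 + a}$
$w = \frac{2}{31}$ ($w = \frac{-19 + 21}{10 + 21} = \frac{1}{31} \cdot 2 = \frac{2}{31} \approx 0.064516$)
$r{\left(S \right)} = 12 S$ ($r{\left(S \right)} = 12 \left(S + 0\right) = 12 S$)
$\frac{1}{r{\left(-14 \right)} + w} = \frac{1}{12 \left(-14\right) + \frac{2}{31}} = \frac{1}{-168 + \frac{2}{31}} = \frac{1}{- \frac{5206}{31}} = - \frac{31}{5206}$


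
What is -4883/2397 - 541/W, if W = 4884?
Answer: -8381783/3902316 ≈ -2.1479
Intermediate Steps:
-4883/2397 - 541/W = -4883/2397 - 541/4884 = -8381783/3902316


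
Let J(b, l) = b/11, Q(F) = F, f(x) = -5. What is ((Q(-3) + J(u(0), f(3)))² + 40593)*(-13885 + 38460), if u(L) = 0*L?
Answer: 997794150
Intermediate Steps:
u(L) = 0
J(b, l) = b/11 (J(b, l) = b*(1/11) = b/11)
((Q(-3) + J(u(0), f(3)))² + 40593)*(-13885 + 38460) = ((-3 + (1/11)*0)² + 40593)*(-13885 + 38460) = ((-3 + 0)² + 40593)*24575 = ((-3)² + 40593)*24575 = (9 + 40593)*24575 = 40602*24575 = 997794150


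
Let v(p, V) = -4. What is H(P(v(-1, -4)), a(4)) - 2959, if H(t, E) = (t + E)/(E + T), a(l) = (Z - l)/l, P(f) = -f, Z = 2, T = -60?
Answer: -358046/121 ≈ -2959.1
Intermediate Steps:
a(l) = (2 - l)/l
H(t, E) = (E + t)/(-60 + E) (H(t, E) = (t + E)/(E - 60) = (E + t)/(-60 + E))
H(P(v(-1, -4)), a(4)) - 2959 = ((2 - 1*4)/4 - 1*(-4))/(-60 + (2 - 1*4)/4) - 2959 = ((2 - 4)/4 + 4)/(-60 + (2 - 4)/4) - 2959 = ((¼)*(-2) + 4)/(-60 + (¼)*(-2)) - 2959 = (-½ + 4)/(-60 - ½) - 2959 = (7/2)/(-121/2) - 2959 = -2/121*7/2 - 2959 = -7/121 - 2959 = -358046/121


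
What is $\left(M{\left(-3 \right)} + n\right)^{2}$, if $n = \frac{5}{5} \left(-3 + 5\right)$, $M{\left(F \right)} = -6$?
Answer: $16$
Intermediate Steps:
$n = 2$ ($n = 5 \cdot \frac{1}{5} \cdot 2 = 1 \cdot 2 = 2$)
$\left(M{\left(-3 \right)} + n\right)^{2} = \left(-6 + 2\right)^{2} = \left(-4\right)^{2} = 16$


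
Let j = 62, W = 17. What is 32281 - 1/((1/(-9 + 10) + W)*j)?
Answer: 36025595/1116 ≈ 32281.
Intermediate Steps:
32281 - 1/((1/(-9 + 10) + W)*j) = 32281 - 1/((1/(-9 + 10) + 17)*62) = 32281 - 1/((1/1 + 17)*62) = 32281 - 1/((1 + 17)*62) = 32281 - 1/(18*62) = 32281 - 1/1116 = 36025595/1116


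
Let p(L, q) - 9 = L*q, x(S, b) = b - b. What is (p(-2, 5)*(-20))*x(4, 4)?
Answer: 0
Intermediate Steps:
x(S, b) = 0
p(L, q) = 9 + L*q
(p(-2, 5)*(-20))*x(4, 4) = ((9 - 2*5)*(-20))*0 = ((9 - 10)*(-20))*0 = -1*(-20)*0 = 20*0 = 0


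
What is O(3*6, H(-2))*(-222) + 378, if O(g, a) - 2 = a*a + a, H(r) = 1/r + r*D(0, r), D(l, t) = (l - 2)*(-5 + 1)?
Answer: -113685/2 ≈ -56843.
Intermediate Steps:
D(l, t) = 8 - 4*l (D(l, t) = (-2 + l)*(-4) = 8 - 4*l)
H(r) = 1/r + 8*r (H(r) = 1/r + r*(8 - 4*0) = 1/r + r*(8 + 0) = 1/r + r*8 = 1/r + 8*r)
O(g, a) = 2 + a + a² (O(g, a) = 2 + (a*a + a) = 2 + (a² + a) = 2 + (a + a²) = 2 + a + a²)
O(3*6, H(-2))*(-222) + 378 = (2 + (1/(-2) + 8*(-2)) + (1/(-2) + 8*(-2))²)*(-222) + 378 = (2 + (-½ - 16) + (-½ - 16)²)*(-222) + 378 = (2 - 33/2 + (-33/2)²)*(-222) + 378 = (2 - 33/2 + 1089/4)*(-222) + 378 = (1031/4)*(-222) + 378 = -114441/2 + 378 = -113685/2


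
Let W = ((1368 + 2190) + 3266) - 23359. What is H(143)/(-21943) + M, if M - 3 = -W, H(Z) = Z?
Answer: 362893191/21943 ≈ 16538.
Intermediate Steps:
W = -16535 (W = (3558 + 3266) - 23359 = 6824 - 23359 = -16535)
M = 16538 (M = 3 - 1*(-16535) = 3 + 16535 = 16538)
H(143)/(-21943) + M = 143/(-21943) + 16538 = 143*(-1/21943) + 16538 = -143/21943 + 16538 = 362893191/21943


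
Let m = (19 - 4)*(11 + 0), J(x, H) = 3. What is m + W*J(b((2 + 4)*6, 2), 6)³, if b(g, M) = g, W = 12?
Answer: 489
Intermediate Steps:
m = 165 (m = 15*11 = 165)
m + W*J(b((2 + 4)*6, 2), 6)³ = 165 + 12*3³ = 165 + 12*27 = 165 + 324 = 489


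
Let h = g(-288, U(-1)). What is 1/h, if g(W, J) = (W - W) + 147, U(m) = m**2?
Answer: 1/147 ≈ 0.0068027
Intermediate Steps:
g(W, J) = 147 (g(W, J) = 0 + 147 = 147)
h = 147
1/h = 1/147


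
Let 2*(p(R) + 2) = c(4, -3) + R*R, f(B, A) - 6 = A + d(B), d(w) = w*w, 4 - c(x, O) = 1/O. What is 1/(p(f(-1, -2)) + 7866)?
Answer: 3/23636 ≈ 0.00012693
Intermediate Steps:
c(x, O) = 4 - 1/O
d(w) = w**2
f(B, A) = 6 + A + B**2 (f(B, A) = 6 + (A + B**2) = 6 + A + B**2)
p(R) = 1/6 + R**2/2 (p(R) = -2 + ((4 - 1/(-3)) + R*R)/2 = -2 + ((4 - 1*(-1/3)) + R**2)/2 = -2 + ((4 + 1/3) + R**2)/2 = -2 + (13/3 + R**2)/2 = -2 + (13/6 + R**2/2) = 1/6 + R**2/2)
1/(p(f(-1, -2)) + 7866) = 1/((1/6 + (6 - 2 + (-1)**2)**2/2) + 7866) = 1/((1/6 + (6 - 2 + 1)**2/2) + 7866) = 1/((1/6 + (1/2)*5**2) + 7866) = 1/((1/6 + (1/2)*25) + 7866) = 1/((1/6 + 25/2) + 7866) = 1/(38/3 + 7866) = 1/(23636/3) = 3/23636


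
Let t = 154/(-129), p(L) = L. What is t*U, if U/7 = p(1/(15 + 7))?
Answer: -49/129 ≈ -0.37985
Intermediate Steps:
U = 7/22 (U = 7/(15 + 7) = 7/22 ≈ 0.31818)
t = -154/129 (t = 154*(-1/129) = -154/129 ≈ -1.1938)
t*U = -154/129*7/22 = -49/129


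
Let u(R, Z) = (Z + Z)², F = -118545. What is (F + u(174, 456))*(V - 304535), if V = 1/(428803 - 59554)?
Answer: -26732896174726862/123083 ≈ -2.1719e+11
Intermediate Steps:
V = 1/369249 ≈ 2.7082e-6
u(R, Z) = 4*Z² (u(R, Z) = (2*Z)² = 4*Z²)
(F + u(174, 456))*(V - 304535) = (-118545 + 4*456²)*(1/369249 - 304535) = (-118545 + 4*207936)*(-112449244214/369249) = (-118545 + 831744)*(-112449244214/369249) = 713199*(-112449244214/369249) = -26732896174726862/123083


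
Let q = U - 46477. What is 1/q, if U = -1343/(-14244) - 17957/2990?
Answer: -21294780/989843372029 ≈ -2.1513e-5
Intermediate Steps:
U = -125881969/21294780 (U = -1343*(-1/14244) - 17957*1/2990 = 1343/14244 - 17957/2990 = -125881969/21294780 ≈ -5.9114)
q = -989843372029/21294780 (q = -125881969/21294780 - 46477 = -989843372029/21294780 ≈ -46483.)
1/q = 1/(-989843372029/21294780) = -21294780/989843372029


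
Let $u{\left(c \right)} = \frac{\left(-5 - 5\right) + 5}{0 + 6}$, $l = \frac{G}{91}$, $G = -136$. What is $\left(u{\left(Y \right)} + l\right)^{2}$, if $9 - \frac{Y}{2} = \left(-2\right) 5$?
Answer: $\frac{1615441}{298116} \approx 5.4188$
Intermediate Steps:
$l = - \frac{136}{91} \approx -1.4945$
$Y = 38$ ($Y = 18 - 2 \left(\left(-2\right) 5\right) = 18 - -20 = 18 + 20 = 38$)
$u{\left(c \right)} = - \frac{5}{6}$ ($u{\left(c \right)} = \frac{\left(-5 - 5\right) + 5}{6} = \left(-10 + 5\right) \frac{1}{6} = \left(-5\right) \frac{1}{6} = - \frac{5}{6}$)
$\left(u{\left(Y \right)} + l\right)^{2} = \left(- \frac{5}{6} - \frac{136}{91}\right)^{2} = \left(- \frac{1271}{546}\right)^{2} = \frac{1615441}{298116}$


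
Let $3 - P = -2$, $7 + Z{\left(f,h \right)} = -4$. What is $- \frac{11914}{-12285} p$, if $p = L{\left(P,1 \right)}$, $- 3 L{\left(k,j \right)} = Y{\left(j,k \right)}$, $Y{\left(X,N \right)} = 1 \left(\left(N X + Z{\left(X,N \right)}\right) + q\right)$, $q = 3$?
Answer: $\frac{1702}{1755} \approx 0.9698$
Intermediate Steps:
$Z{\left(f,h \right)} = -11$ ($Z{\left(f,h \right)} = -7 - 4 = -11$)
$P = 5$ ($P = 3 - -2 = 3 + 2 = 5$)
$Y{\left(X,N \right)} = -8 + N X$ ($Y{\left(X,N \right)} = 1 \left(\left(N X - 11\right) + 3\right) = 1 \left(\left(-11 + N X\right) + 3\right) = 1 \left(-8 + N X\right) = -8 + N X$)
$L{\left(k,j \right)} = \frac{8}{3} - \frac{j k}{3}$ ($L{\left(k,j \right)} = - \frac{-8 + k j}{3} = - \frac{-8 + j k}{3} = \frac{8}{3} - \frac{j k}{3}$)
$p = 1$ ($p = \frac{8}{3} - \frac{1}{3} \cdot 5 = \frac{8}{3} - \frac{5}{3} = 1$)
$- \frac{11914}{-12285} p = - \frac{11914}{-12285} \cdot 1 = \left(-11914\right) \left(- \frac{1}{12285}\right) 1 = \frac{1702}{1755} \cdot 1 = \frac{1702}{1755}$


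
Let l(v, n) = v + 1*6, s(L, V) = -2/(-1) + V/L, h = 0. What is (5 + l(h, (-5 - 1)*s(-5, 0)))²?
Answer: 121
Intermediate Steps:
s(L, V) = 2 + V/L (s(L, V) = -2*(-1) + V/L = 2 + V/L)
l(v, n) = 6 + v (l(v, n) = v + 6 = 6 + v)
(5 + l(h, (-5 - 1)*s(-5, 0)))² = (5 + (6 + 0))² = (5 + 6)² = 11² = 121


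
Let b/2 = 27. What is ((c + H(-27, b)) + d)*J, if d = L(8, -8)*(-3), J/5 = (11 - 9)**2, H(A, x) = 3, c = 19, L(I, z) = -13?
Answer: 1220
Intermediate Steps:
b = 54 (b = 2*27 = 54)
J = 20 (J = 5*(11 - 9)**2 = 5*2**2 = 5*4 = 20)
d = 39 (d = -13*(-3) = 39)
((c + H(-27, b)) + d)*J = ((19 + 3) + 39)*20 = (22 + 39)*20 = 61*20 = 1220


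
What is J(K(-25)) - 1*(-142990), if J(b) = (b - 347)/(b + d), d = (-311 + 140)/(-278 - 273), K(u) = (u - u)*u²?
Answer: 1276847/9 ≈ 1.4187e+5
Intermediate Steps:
K(u) = 0 (K(u) = 0*u² = 0)
d = 9/29 (d = -171/(-551) = -171*(-1/551) = 9/29 ≈ 0.31034)
J(b) = (-347 + b)/(9/29 + b) (J(b) = (b - 347)/(b + 9/29) = (-347 + b)/(9/29 + b))
J(K(-25)) - 1*(-142990) = 29*(-347 + 0)/(9 + 29*0) - 1*(-142990) = 29*(-347)/(9 + 0) + 142990 = 29*(-347)/9 + 142990 = 29*(⅑)*(-347) + 142990 = -10063/9 + 142990 = 1276847/9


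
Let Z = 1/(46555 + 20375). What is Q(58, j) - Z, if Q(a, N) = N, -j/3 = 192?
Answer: -38551681/66930 ≈ -576.00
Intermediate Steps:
j = -576 (j = -3*192 = -576)
Z = 1/66930 ≈ 1.4941e-5
Q(58, j) - Z = -576 - 1*1/66930 = -576 - 1/66930 = -38551681/66930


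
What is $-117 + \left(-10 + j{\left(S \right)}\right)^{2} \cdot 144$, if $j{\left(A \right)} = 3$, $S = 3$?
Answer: $6939$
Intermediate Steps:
$-117 + \left(-10 + j{\left(S \right)}\right)^{2} \cdot 144 = -117 + \left(-10 + 3\right)^{2} \cdot 144 = -117 + \left(-7\right)^{2} \cdot 144 = -117 + 49 \cdot 144 = -117 + 7056 = 6939$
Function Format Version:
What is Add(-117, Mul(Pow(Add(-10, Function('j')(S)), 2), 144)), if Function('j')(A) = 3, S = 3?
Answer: 6939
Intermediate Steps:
Add(-117, Mul(Pow(Add(-10, Function('j')(S)), 2), 144)) = Add(-117, Mul(Pow(Add(-10, 3), 2), 144)) = Add(-117, Mul(Pow(-7, 2), 144)) = Add(-117, Mul(49, 144)) = Add(-117, 7056) = 6939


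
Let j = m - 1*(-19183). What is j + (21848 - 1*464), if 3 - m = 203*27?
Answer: 35089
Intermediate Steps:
m = -5478 (m = 3 - 203*27 = 3 - 1*5481 = 3 - 5481 = -5478)
j = 13705 (j = -5478 - 1*(-19183) = -5478 + 19183 = 13705)
j + (21848 - 1*464) = 13705 + (21848 - 1*464) = 13705 + (21848 - 464) = 13705 + 21384 = 35089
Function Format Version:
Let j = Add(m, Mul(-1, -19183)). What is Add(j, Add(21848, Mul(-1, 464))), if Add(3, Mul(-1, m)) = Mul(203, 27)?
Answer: 35089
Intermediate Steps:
m = -5478 (m = Add(3, Mul(-1, Mul(203, 27))) = Add(3, Mul(-1, 5481)) = Add(3, -5481) = -5478)
j = 13705 (j = Add(-5478, Mul(-1, -19183)) = Add(-5478, 19183) = 13705)
Add(j, Add(21848, Mul(-1, 464))) = Add(13705, Add(21848, Mul(-1, 464))) = Add(13705, Add(21848, -464)) = Add(13705, 21384) = 35089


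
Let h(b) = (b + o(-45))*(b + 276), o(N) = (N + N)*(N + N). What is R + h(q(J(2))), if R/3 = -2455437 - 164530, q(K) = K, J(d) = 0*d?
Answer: -5624301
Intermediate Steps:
J(d) = 0
o(N) = 4*N**2 (o(N) = (2*N)*(2*N) = 4*N**2)
R = -7859901 (R = 3*(-2455437 - 164530) = 3*(-2619967) = -7859901)
h(b) = (276 + b)*(8100 + b) (h(b) = (b + 4*(-45)**2)*(b + 276) = (b + 4*2025)*(276 + b) = (b + 8100)*(276 + b) = (8100 + b)*(276 + b) = (276 + b)*(8100 + b))
R + h(q(J(2))) = -7859901 + (2235600 + 0**2 + 8376*0) = -7859901 + (2235600 + 0 + 0) = -7859901 + 2235600 = -5624301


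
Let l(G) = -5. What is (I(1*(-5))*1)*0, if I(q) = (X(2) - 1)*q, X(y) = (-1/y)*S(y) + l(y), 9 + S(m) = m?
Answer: 0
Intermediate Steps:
S(m) = -9 + m
X(y) = -5 - (-9 + y)/y (X(y) = (-1/y)*(-9 + y) - 5 = -(-9 + y)/y - 5 = -5 - (-9 + y)/y)
I(q) = -5*q/2 (I(q) = ((-6 + 9/2) - 1)*q = (-3/2 - 1)*q = -5*q/2)
(I(1*(-5))*1)*0 = (-5*(-5)/2*1)*0 = (-5/2*(-5)*1)*0 = ((25/2)*1)*0 = (25/2)*0 = 0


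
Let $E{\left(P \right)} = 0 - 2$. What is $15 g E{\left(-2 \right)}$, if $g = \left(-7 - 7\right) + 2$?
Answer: $360$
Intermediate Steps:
$E{\left(P \right)} = -2$ ($E{\left(P \right)} = 0 - 2 = -2$)
$g = -12$ ($g = -14 + 2 = -12$)
$15 g E{\left(-2 \right)} = 15 \left(-12\right) \left(-2\right) = \left(-180\right) \left(-2\right) = 360$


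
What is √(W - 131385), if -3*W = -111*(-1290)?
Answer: I*√179115 ≈ 423.22*I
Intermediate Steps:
W = -47730 (W = -(-37)*(-1290) = -⅓*143190 = -47730)
√(W - 131385) = √(-47730 - 131385) = √(-179115) = I*√179115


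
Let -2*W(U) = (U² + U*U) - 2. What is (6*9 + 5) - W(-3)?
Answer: 67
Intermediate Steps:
W(U) = 1 - U² (W(U) = -((U² + U*U) - 2)/2 = -((U² + U²) - 2)/2 = -(2*U² - 2)/2 = -(-2 + 2*U²)/2 = 1 - U²)
(6*9 + 5) - W(-3) = (6*9 + 5) - (1 - 1*(-3)²) = (54 + 5) - (1 - 1*9) = 59 - (1 - 9) = 59 - 1*(-8) = 59 + 8 = 67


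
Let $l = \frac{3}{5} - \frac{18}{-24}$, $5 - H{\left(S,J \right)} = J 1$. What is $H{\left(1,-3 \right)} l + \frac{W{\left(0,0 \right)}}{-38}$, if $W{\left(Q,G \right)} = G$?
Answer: $\frac{54}{5} \approx 10.8$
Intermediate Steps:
$H{\left(S,J \right)} = 5 - J$ ($H{\left(S,J \right)} = 5 - J 1 = 5 - J$)
$l = \frac{27}{20}$ ($l = 3 \cdot \frac{1}{5} - - \frac{3}{4} = \frac{3}{5} + \frac{3}{4} = \frac{27}{20} \approx 1.35$)
$H{\left(1,-3 \right)} l + \frac{W{\left(0,0 \right)}}{-38} = \left(5 - -3\right) \frac{27}{20} + \frac{0}{-38} = \left(5 + 3\right) \frac{27}{20} + 0 \left(- \frac{1}{38}\right) = 8 \cdot \frac{27}{20} + 0 = \frac{54}{5} + 0 = \frac{54}{5}$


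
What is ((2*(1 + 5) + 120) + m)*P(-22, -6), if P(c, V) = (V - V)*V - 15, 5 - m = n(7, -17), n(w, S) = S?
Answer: -2310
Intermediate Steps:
m = 22 (m = 5 - 1*(-17) = 5 + 17 = 22)
P(c, V) = -15 (P(c, V) = 0*V - 15 = 0 - 15 = -15)
((2*(1 + 5) + 120) + m)*P(-22, -6) = ((2*(1 + 5) + 120) + 22)*(-15) = ((2*6 + 120) + 22)*(-15) = ((12 + 120) + 22)*(-15) = (132 + 22)*(-15) = 154*(-15) = -2310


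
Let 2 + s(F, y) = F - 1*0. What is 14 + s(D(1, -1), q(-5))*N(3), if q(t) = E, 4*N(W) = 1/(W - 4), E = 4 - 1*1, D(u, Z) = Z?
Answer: 59/4 ≈ 14.750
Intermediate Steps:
E = 3 (E = 4 - 1 = 3)
N(W) = 1/(4*(-4 + W)) (N(W) = 1/(4*(W - 4)) = 1/(4*(-4 + W)))
q(t) = 3
s(F, y) = -2 + F (s(F, y) = -2 + (F - 1*0) = -2 + (F + 0) = -2 + F)
14 + s(D(1, -1), q(-5))*N(3) = 14 + (-2 - 1)*(1/(4*(-4 + 3))) = 14 - 3/(4*(-1)) = 14 - 3*(-1)/4 = 14 - 3*(-¼) = 14 + ¾ = 59/4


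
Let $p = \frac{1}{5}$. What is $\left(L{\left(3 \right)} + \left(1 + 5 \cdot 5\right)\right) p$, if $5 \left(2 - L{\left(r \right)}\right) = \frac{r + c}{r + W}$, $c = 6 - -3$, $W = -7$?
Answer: $\frac{143}{25} \approx 5.72$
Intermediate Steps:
$c = 9$ ($c = 6 + 3 = 9$)
$p = \frac{1}{5} \approx 0.2$
$L{\left(r \right)} = 2 - \frac{9 + r}{5 \left(-7 + r\right)}$ ($L{\left(r \right)} = 2 - \frac{\left(r + 9\right) \frac{1}{r - 7}}{5} = 2 - \frac{\left(9 + r\right) \frac{1}{-7 + r}}{5} = 2 - \frac{\frac{1}{-7 + r} \left(9 + r\right)}{5} = 2 - \frac{9 + r}{5 \left(-7 + r\right)}$)
$\left(L{\left(3 \right)} + \left(1 + 5 \cdot 5\right)\right) p = \left(\frac{-79 + 9 \cdot 3}{5 \left(-7 + 3\right)} + \left(1 + 5 \cdot 5\right)\right) \frac{1}{5} = \left(\frac{-79 + 27}{5 \left(-4\right)} + \left(1 + 25\right)\right) \frac{1}{5} = \left(\frac{1}{5} \left(- \frac{1}{4}\right) \left(-52\right) + 26\right) \frac{1}{5} = \left(\frac{13}{5} + 26\right) \frac{1}{5} = \frac{143}{5} \cdot \frac{1}{5} = \frac{143}{25}$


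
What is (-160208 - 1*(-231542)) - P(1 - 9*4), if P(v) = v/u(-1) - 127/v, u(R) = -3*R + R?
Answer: 4994351/70 ≈ 71348.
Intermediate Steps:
u(R) = -2*R
P(v) = v/2 - 127/v (P(v) = v/((-2*(-1))) - 127/v = v/2 - 127/v)
(-160208 - 1*(-231542)) - P(1 - 9*4) = (-160208 - 1*(-231542)) - ((1 - 9*4)/2 - 127/(1 - 9*4)) = (-160208 + 231542) - ((1 - 36)/2 - 127/(1 - 36)) = 71334 - ((½)*(-35) - 127/(-35)) = 71334 - (-35/2 - 127*(-1/35)) = 71334 - (-35/2 + 127/35) = 71334 - 1*(-971/70) = 71334 + 971/70 = 4994351/70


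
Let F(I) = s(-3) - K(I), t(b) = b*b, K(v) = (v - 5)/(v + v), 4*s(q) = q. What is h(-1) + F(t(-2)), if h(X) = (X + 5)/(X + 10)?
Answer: -13/72 ≈ -0.18056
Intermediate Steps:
s(q) = q/4
K(v) = (-5 + v)/(2*v) (K(v) = (-5 + v)/((2*v)) = (-5 + v)*(1/(2*v)) = (-5 + v)/(2*v))
t(b) = b²
F(I) = -¾ - (-5 + I)/(2*I) (F(I) = (¼)*(-3) - (-5 + I)/(2*I) = -¾ - (-5 + I)/(2*I))
h(X) = (5 + X)/(10 + X)
h(-1) + F(t(-2)) = (5 - 1)/(10 - 1) + 5*(2 - 1*(-2)²)/(4*((-2)²)) = 4/9 + (5/4)*(2 - 1*4)/4 = (⅑)*4 + (5/4)*(¼)*(2 - 4) = 4/9 + (5/4)*(¼)*(-2) = 4/9 - 5/8 = -13/72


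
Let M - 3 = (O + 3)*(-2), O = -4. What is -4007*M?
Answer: -20035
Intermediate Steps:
M = 5 (M = 3 + (-4 + 3)*(-2) = 3 - 1*(-2) = 3 + 2 = 5)
-4007*M = -4007*5 = -20035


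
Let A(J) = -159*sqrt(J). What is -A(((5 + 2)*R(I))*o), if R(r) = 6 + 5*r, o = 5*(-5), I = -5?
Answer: 795*sqrt(133) ≈ 9168.4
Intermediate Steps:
o = -25
-A(((5 + 2)*R(I))*o) = -(-159)*sqrt(((5 + 2)*(6 + 5*(-5)))*(-25)) = -(-159)*sqrt((7*(6 - 25))*(-25)) = -(-159)*sqrt((7*(-19))*(-25)) = -(-159)*sqrt(-133*(-25)) = -(-159)*sqrt(3325) = -(-159)*5*sqrt(133) = -(-795)*sqrt(133) = 795*sqrt(133)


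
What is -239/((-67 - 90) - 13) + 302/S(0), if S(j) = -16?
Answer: -11879/680 ≈ -17.469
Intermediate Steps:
-239/((-67 - 90) - 13) + 302/S(0) = -239/((-67 - 90) - 13) + 302/(-16) = -239/(-157 - 13) + 302*(-1/16) = -239/(-170) - 151/8 = -239*(-1/170) - 151/8 = 239/170 - 151/8 = -11879/680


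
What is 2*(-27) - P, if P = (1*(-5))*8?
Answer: -14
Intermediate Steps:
P = -40 (P = -5*8 = -40)
2*(-27) - P = 2*(-27) - 1*(-40) = -54 + 40 = -14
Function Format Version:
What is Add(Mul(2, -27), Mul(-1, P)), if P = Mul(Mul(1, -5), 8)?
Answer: -14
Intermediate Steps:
P = -40 (P = Mul(-5, 8) = -40)
Add(Mul(2, -27), Mul(-1, P)) = Add(Mul(2, -27), Mul(-1, -40)) = Add(-54, 40) = -14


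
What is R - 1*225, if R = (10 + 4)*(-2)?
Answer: -253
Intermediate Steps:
R = -28 (R = 14*(-2) = -28)
R - 1*225 = -28 - 1*225 = -28 - 225 = -253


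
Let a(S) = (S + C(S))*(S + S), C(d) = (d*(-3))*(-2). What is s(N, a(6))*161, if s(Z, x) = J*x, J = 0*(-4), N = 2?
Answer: 0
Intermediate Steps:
C(d) = 6*d (C(d) = -3*d*(-2) = 6*d)
a(S) = 14*S**2 (a(S) = (S + 6*S)*(S + S) = (7*S)*(2*S) = 14*S**2)
J = 0
s(Z, x) = 0 (s(Z, x) = 0*x = 0)
s(N, a(6))*161 = 0*161 = 0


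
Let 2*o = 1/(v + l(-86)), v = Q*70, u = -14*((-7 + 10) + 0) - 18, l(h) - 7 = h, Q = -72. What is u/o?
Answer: 614280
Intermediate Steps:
l(h) = 7 + h
u = -60 (u = -14*(3 + 0) - 18 = -14*3 - 18 = -42 - 18 = -60)
v = -5040 (v = -72*70 = -5040)
o = -1/10238 (o = 1/(2*(-5040 + (7 - 86))) = 1/(2*(-5040 - 79)) = (½)/(-5119) = (½)*(-1/5119) = -1/10238 ≈ -9.7675e-5)
u/o = -60/(-1/10238) = -60*(-10238) = 614280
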